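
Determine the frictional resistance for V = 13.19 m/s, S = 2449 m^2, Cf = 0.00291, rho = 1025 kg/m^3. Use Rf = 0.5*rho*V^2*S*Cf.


Formula: Rf = 0.5 * rho * V^2 * S * Cf
Step 1 — V^2 = 13.19^2 = 173.9761
Step 2 — 0.5 * rho * V^2 = 0.5 * 1025 * 173.9761 = 89162.75125
Step 3 — Rf = 89162.75125 * 2449 * 0.00291 ≈ 635430 N (5 s.f.)

635430 N


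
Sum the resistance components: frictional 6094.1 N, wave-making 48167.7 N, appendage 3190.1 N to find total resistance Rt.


Formula: Rt = Rf + Rw + Ra
Substituting: Rt = 6094.1 + 48167.7 + 3190.1
Result: Rt = 57451.9 N

57451.9 N


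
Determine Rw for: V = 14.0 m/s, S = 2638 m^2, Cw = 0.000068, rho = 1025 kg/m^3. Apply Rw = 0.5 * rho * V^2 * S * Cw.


Formula: Rw = 0.5 * rho * V^2 * S * Cw
Step 1 — V^2 = 14.0^2 = 196.0
Step 2 — 0.5 * rho * V^2 = 0.5 * 1025 * 196.0 = 100450.0
Step 3 — Rw = 100450.0 * 2638 * 0.000068 ≈ 18019 N (5 s.f.)

18019 N


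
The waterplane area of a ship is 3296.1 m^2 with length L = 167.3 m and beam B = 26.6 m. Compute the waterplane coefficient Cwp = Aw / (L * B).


Formula: Cwp = Aw / (L * B)
Step 1 — L * B = 167.3 * 26.6 = 4450.18 m^2
Step 2 — Cwp = 3296.1 / 4450.18 ≈ 0.74067 (5 s.f.)

0.74067


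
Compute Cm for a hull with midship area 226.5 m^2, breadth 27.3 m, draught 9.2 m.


Formula: Cm = Am / (B * T)
Step 1 — B * T = 27.3 * 9.2 = 251.16 m^2
Step 2 — Cm = 226.5 / 251.16 ≈ 0.90182 (5 s.f.)

0.90182


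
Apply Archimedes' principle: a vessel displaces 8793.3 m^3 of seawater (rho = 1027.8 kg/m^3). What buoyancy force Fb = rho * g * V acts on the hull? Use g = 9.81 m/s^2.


Formula: Fb = rho * g * V
Substituting: Fb = 1027.8 * 9.81 * 8793.3
Intermediate: 1027.8 * 9.81 = 10082.718
Result: Fb = 10082.718 * 8793.3 ≈ 88660000 N (5 s.f.)

88660000 N


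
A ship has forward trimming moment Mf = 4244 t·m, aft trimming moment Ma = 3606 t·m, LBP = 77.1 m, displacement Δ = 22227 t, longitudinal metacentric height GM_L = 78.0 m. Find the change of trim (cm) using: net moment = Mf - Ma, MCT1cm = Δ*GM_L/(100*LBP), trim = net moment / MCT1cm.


Formula: net trimming moment = Mf - Ma; MCT1cm = Δ*GM_L/(100*LBP); trim = net moment / MCT1cm
Step 1 — net trimming moment = 4244 - 3606 = 638 t·m
Step 2 — MCT1cm = 22227 * 78.0 / (100 * 77.1) = 224.8646 t·m/cm
Step 3 — trim = 638 / 224.8646 ≈ 2.8373 cm (5 s.f.)

2.8373 cm


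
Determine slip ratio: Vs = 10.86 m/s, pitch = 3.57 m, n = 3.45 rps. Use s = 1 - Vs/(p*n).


Formula: s = 1 - Vs / (p * n)
Step 1 — p * n = 3.57 * 3.45 = 12.3165
Step 2 — Vs / (p*n) = 10.86 / 12.3165 = 0.881744 (6 d.p.)
Step 3 — s = 1 - 0.881744 = 0.118256

0.118256


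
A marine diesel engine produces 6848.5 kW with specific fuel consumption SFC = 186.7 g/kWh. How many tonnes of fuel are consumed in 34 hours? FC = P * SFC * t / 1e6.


Formula: FC (tonnes) = P * SFC * t / 1,000,000
Step 1 — P * SFC * t = 6848.5 * 186.7 * 34 = 43472908.3 g
Step 2 — FC (tonnes) = 43472908.3 / 1,000,000 ≈ 43.473 tonnes (5 s.f.)

43.473 tonnes


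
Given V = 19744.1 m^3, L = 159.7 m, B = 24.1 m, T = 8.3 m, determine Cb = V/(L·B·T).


Formula: Cb = V / (L * B * T)
Step 1 — L * B * T = 159.7 * 24.1 * 8.3 = 31944.791 m^3
Step 2 — Cb = 19744.1 / 31944.791 ≈ 0.61807 (5 s.f.)

0.61807


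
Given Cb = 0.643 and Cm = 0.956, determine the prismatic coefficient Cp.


Formula: Cp = Cb / Cm
Substituting: Cp = 0.643 / 0.956
Result: Cp ≈ 0.67259 (5 s.f.)

0.67259


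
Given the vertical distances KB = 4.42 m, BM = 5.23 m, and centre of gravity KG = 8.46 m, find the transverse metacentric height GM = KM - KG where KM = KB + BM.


Formula: GM = KB + BM - KG
Step 1 — KM = KB + BM = 4.42 + 5.23 = 9.65 m
Step 2 — GM = KM - KG = 9.65 - 8.46 = 1.19 m

1.19 m


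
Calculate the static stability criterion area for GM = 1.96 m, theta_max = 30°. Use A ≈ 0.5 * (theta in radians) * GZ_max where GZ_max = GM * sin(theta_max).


Formula: GZ_max = GM * sin(theta); Area = 0.5 * theta_rad * GZ_max
Step 1 — GZ_max = 1.96 * sin(30°) = 1.96 * 0.5 = 0.98 m
Step 2 — theta_rad = 30 * pi/180 = 0.523599 rad
Step 3 — Area = 0.5 * 0.523599 * 0.98 ≈ 0.25656 m·rad (5 s.f.)

0.25656 m·rad


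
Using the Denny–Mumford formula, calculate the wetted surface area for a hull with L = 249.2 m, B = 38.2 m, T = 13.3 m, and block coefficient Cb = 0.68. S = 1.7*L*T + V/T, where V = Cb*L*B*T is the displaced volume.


Formula: S = 1.7*L*T + V/T with V = Cb*L*B*T, i.e. S = L * (1.7*T + Cb*B)
Step 1 — 1.7*T = 1.7 * 13.3 = 22.61 m
Step 2 — Cb*B = 0.68 * 38.2 = 25.976 m
Step 3 — 1.7*T + Cb*B = 22.61 + 25.976 = 48.586 m
Step 4 — S = 249.2 * 48.586 ≈ 12108 m^2 (5 s.f.)

12108 m^2


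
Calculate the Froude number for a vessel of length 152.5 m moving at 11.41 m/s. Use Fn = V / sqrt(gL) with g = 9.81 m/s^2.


Formula: Fn = V / sqrt(g * L)
Step 1 — g * L = 9.81 * 152.5 = 1496.025
Step 2 — sqrt(g * L) = sqrt(1496.025) = 38.678482
Step 3 — Fn = 11.41 / 38.678482 ≈ 0.29500 (5 s.f.)

0.29500


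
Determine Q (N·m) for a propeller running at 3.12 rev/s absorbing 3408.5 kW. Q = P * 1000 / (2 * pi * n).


Formula: Q = P_W / (2 * pi * n)
Step 1 — P_W = 3408.5 kW * 1000 = 3408500.0 W
Step 2 — 2 * pi * n = 2 * pi * 3.12 = 19.603538
Step 3 — Q = 3408500.0 / 19.603538 ≈ 173870 N·m (5 s.f.)

173870 N·m


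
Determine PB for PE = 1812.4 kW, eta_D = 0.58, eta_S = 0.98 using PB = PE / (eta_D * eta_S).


Formula: PB = PE / (eta_D * eta_S)
Step 1 — combined efficiency = eta_D * eta_S = 0.58 * 0.98 = 0.5684
Step 2 — PB = 1812.4 / 0.5684 ≈ 3188.6 kW (5 s.f.)

3188.6 kW


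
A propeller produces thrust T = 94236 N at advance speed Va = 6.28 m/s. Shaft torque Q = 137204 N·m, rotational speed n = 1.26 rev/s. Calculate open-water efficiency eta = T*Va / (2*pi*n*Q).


Formula: eta = T * Va / (2 * pi * n * Q)
Step 1 — numerator = T * Va = 94236 * 6.28 = 591802.08
Step 2 — 2 * pi * n = 2 * pi * 1.26 = 7.916813
Step 3 — denominator = 7.916813 * 137204 = 1086218.41
Step 4 — eta = 591802.08 / 1086218.41 ≈ 0.54483 (5 s.f.)

0.54483


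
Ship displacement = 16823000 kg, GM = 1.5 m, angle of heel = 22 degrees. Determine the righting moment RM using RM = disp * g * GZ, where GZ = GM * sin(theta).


Formula: GZ = GM * sin(theta); RM = disp * g * GZ
Step 1 — GZ = 1.5 * sin(22°) = 1.5 * 0.374607 = 0.56191 m
Step 2 — RM = 16823000 * 9.81 * 0.56191 ≈ 92734000 N·m (5 s.f.)

92734000 N·m


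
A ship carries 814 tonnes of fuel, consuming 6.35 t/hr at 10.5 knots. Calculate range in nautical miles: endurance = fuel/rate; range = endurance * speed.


Formula: endurance = fuel / rate; range = endurance * speed
Step 1 — endurance = 814 / 6.35 = 128.189 hours
Step 2 — range = 128.189 * 10.5 ≈ 1346.0 nautical miles (5 s.f.)

1346.0 NM


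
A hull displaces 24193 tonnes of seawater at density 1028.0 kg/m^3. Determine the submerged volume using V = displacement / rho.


Formula: V = mass / rho
Step 1 — convert tonnes to kg: 24193 t * 1000 = 24193000 kg
Step 2 — V = 24193000 / 1028.0 ≈ 23534 m^3 (5 s.f.)

23534 m^3


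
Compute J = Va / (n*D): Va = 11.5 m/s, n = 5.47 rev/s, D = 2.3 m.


Formula: J = Va / (n * D)
Step 1 — n * D = 5.47 * 2.3 = 12.581
Step 2 — J = 11.5 / 12.581 ≈ 0.91408 (5 s.f.)

0.91408


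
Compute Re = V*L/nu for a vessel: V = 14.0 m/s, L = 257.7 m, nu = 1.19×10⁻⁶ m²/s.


Formula: Re = V * L / nu
Step 1 — V * L = 14.0 * 257.7 = 3607.8 m^2/s
Step 2 — Re = 3607.8 / 1.19e-6 = 3.03e+09

3.03e+09


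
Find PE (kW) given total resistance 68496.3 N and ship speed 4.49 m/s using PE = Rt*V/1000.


Formula: PE = Rt * V / 1000 (kW)
Step 1 — PE (W) = 68496.3 * 4.49 = 307548.387 W
Step 2 — PE (kW) = 307548.387 / 1000 ≈ 307.55 kW (5 s.f.)

307.55 kW


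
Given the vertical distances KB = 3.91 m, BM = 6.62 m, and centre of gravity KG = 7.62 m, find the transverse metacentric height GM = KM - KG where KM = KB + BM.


Formula: GM = KB + BM - KG
Step 1 — KM = KB + BM = 3.91 + 6.62 = 10.53 m
Step 2 — GM = KM - KG = 10.53 - 7.62 = 2.91 m

2.91 m


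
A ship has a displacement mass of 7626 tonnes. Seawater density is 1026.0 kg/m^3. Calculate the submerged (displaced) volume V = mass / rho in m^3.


Formula: V = mass / rho
Step 1 — convert tonnes to kg: 7626 t * 1000 = 7626000 kg
Step 2 — V = 7626000 / 1026.0 ≈ 7432.7 m^3 (5 s.f.)

7432.7 m^3


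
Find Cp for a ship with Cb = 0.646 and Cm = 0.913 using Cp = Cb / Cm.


Formula: Cp = Cb / Cm
Substituting: Cp = 0.646 / 0.913
Result: Cp ≈ 0.70756 (5 s.f.)

0.70756


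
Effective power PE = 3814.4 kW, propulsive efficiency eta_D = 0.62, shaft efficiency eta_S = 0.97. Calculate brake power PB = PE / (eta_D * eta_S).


Formula: PB = PE / (eta_D * eta_S)
Step 1 — combined efficiency = eta_D * eta_S = 0.62 * 0.97 = 0.6014
Step 2 — PB = 3814.4 / 0.6014 ≈ 6342.5 kW (5 s.f.)

6342.5 kW


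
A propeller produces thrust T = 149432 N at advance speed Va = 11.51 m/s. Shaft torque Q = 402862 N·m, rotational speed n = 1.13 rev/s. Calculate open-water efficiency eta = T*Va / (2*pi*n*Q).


Formula: eta = T * Va / (2 * pi * n * Q)
Step 1 — numerator = T * Va = 149432 * 11.51 = 1719962.32
Step 2 — 2 * pi * n = 2 * pi * 1.13 = 7.099999
Step 3 — denominator = 7.099999 * 402862 = 2860319.8
Step 4 — eta = 1719962.32 / 2860319.8 ≈ 0.60132 (5 s.f.)

0.60132


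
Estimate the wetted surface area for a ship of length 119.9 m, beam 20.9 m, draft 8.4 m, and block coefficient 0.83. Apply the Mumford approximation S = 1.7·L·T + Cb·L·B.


Formula: S = 1.7*L*T + V/T with V = Cb*L*B*T, i.e. S = L * (1.7*T + Cb*B)
Step 1 — 1.7*T = 1.7 * 8.4 = 14.28 m
Step 2 — Cb*B = 0.83 * 20.9 = 17.347 m
Step 3 — 1.7*T + Cb*B = 14.28 + 17.347 = 31.627 m
Step 4 — S = 119.9 * 31.627 ≈ 3792.1 m^2 (5 s.f.)

3792.1 m^2


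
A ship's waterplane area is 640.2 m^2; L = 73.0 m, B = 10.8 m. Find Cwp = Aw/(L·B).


Formula: Cwp = Aw / (L * B)
Step 1 — L * B = 73.0 * 10.8 = 788.4 m^2
Step 2 — Cwp = 640.2 / 788.4 ≈ 0.81202 (5 s.f.)

0.81202


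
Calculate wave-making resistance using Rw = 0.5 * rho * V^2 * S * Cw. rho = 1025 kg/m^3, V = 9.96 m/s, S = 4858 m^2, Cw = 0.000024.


Formula: Rw = 0.5 * rho * V^2 * S * Cw
Step 1 — V^2 = 9.96^2 = 99.2016
Step 2 — 0.5 * rho * V^2 = 0.5 * 1025 * 99.2016 = 50840.82
Step 3 — Rw = 50840.82 * 4858 * 0.000024 ≈ 5927.6 N (5 s.f.)

5927.6 N


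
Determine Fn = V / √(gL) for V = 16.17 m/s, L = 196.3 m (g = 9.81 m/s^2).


Formula: Fn = V / sqrt(g * L)
Step 1 — g * L = 9.81 * 196.3 = 1925.703
Step 2 — sqrt(g * L) = sqrt(1925.703) = 43.882833
Step 3 — Fn = 16.17 / 43.882833 ≈ 0.36848 (5 s.f.)

0.36848


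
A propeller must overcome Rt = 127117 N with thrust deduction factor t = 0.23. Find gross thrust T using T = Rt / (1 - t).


Formula: T = Rt / (1 - t)
Step 1 — (1 - t) = 1 - 0.23 = 0.77
Step 2 — T = 127117 / 0.77 ≈ 165090 N (5 s.f.)

165090 N


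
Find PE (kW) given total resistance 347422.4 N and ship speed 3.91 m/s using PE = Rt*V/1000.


Formula: PE = Rt * V / 1000 (kW)
Step 1 — PE (W) = 347422.4 * 3.91 = 1358421.584 W
Step 2 — PE (kW) = 1358421.584 / 1000 ≈ 1358.4 kW (5 s.f.)

1358.4 kW


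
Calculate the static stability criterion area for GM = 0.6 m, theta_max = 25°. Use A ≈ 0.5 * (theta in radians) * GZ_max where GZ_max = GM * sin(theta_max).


Formula: GZ_max = GM * sin(theta); Area = 0.5 * theta_rad * GZ_max
Step 1 — GZ_max = 0.6 * sin(25°) = 0.6 * 0.422618 = 0.253571 m
Step 2 — theta_rad = 25 * pi/180 = 0.436332 rad
Step 3 — Area = 0.5 * 0.436332 * 0.253571 ≈ 0.055321 m·rad (5 s.f.)

0.055321 m·rad


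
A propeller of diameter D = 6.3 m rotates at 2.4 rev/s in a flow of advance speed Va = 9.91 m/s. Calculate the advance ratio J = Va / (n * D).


Formula: J = Va / (n * D)
Step 1 — n * D = 2.4 * 6.3 = 15.12
Step 2 — J = 9.91 / 15.12 ≈ 0.65542 (5 s.f.)

0.65542


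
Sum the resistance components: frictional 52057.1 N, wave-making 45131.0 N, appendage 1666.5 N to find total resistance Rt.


Formula: Rt = Rf + Rw + Ra
Substituting: Rt = 52057.1 + 45131.0 + 1666.5
Result: Rt = 98854.6 N

98854.6 N


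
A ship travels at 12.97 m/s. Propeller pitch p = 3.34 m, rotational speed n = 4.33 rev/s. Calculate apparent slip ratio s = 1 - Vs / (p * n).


Formula: s = 1 - Vs / (p * n)
Step 1 — p * n = 3.34 * 4.33 = 14.4622
Step 2 — Vs / (p*n) = 12.97 / 14.4622 = 0.896821 (6 d.p.)
Step 3 — s = 1 - 0.896821 = 0.103179

0.103179


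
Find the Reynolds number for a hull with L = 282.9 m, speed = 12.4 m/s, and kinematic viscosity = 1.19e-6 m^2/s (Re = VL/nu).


Formula: Re = V * L / nu
Step 1 — V * L = 12.4 * 282.9 = 3507.96 m^2/s
Step 2 — Re = 3507.96 / 1.19e-6 = 2.95e+09

2.95e+09


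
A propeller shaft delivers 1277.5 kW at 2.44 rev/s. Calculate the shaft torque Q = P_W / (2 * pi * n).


Formula: Q = P_W / (2 * pi * n)
Step 1 — P_W = 1277.5 kW * 1000 = 1277500.0 W
Step 2 — 2 * pi * n = 2 * pi * 2.44 = 15.330972
Step 3 — Q = 1277500.0 / 15.330972 ≈ 83328 N·m (5 s.f.)

83328 N·m


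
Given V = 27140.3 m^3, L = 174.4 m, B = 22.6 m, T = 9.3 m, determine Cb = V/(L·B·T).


Formula: Cb = V / (L * B * T)
Step 1 — L * B * T = 174.4 * 22.6 * 9.3 = 36655.392 m^3
Step 2 — Cb = 27140.3 / 36655.392 ≈ 0.74042 (5 s.f.)

0.74042


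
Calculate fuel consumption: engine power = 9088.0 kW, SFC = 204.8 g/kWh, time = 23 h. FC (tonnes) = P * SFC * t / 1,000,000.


Formula: FC (tonnes) = P * SFC * t / 1,000,000
Step 1 — P * SFC * t = 9088.0 * 204.8 * 23 = 42808115.2 g
Step 2 — FC (tonnes) = 42808115.2 / 1,000,000 ≈ 42.808 tonnes (5 s.f.)

42.808 tonnes


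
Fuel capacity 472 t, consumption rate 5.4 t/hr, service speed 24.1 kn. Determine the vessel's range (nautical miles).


Formula: endurance = fuel / rate; range = endurance * speed
Step 1 — endurance = 472 / 5.4 = 87.4074 hours
Step 2 — range = 87.4074 * 24.1 ≈ 2106.5 nautical miles (5 s.f.)

2106.5 NM


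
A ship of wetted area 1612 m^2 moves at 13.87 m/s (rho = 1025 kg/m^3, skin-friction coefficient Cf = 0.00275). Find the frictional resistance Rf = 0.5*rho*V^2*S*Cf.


Formula: Rf = 0.5 * rho * V^2 * S * Cf
Step 1 — V^2 = 13.87^2 = 192.3769
Step 2 — 0.5 * rho * V^2 = 0.5 * 1025 * 192.3769 = 98593.16125
Step 3 — Rf = 98593.16125 * 1612 * 0.00275 ≈ 437060 N (5 s.f.)

437060 N


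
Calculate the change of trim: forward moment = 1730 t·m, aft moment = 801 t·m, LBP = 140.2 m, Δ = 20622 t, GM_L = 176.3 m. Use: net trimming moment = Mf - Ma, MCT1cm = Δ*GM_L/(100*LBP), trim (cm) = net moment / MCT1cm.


Formula: net trimming moment = Mf - Ma; MCT1cm = Δ*GM_L/(100*LBP); trim = net moment / MCT1cm
Step 1 — net trimming moment = 1730 - 801 = 929 t·m
Step 2 — MCT1cm = 20622 * 176.3 / (100 * 140.2) = 259.3194 t·m/cm
Step 3 — trim = 929 / 259.3194 ≈ 3.5825 cm (5 s.f.)

3.5825 cm


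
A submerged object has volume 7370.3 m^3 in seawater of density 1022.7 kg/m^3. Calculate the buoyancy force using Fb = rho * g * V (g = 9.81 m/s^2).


Formula: Fb = rho * g * V
Substituting: Fb = 1022.7 * 9.81 * 7370.3
Intermediate: 1022.7 * 9.81 = 10032.687
Result: Fb = 10032.687 * 7370.3 ≈ 73944000 N (5 s.f.)

73944000 N


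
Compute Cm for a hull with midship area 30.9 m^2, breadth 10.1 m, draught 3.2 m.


Formula: Cm = Am / (B * T)
Step 1 — B * T = 10.1 * 3.2 = 32.32 m^2
Step 2 — Cm = 30.9 / 32.32 ≈ 0.95606 (5 s.f.)

0.95606


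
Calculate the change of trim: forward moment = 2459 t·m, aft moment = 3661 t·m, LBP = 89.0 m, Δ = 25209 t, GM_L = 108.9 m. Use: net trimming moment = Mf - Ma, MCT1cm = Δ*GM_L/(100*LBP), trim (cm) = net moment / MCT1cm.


Formula: net trimming moment = Mf - Ma; MCT1cm = Δ*GM_L/(100*LBP); trim = net moment / MCT1cm
Step 1 — net trimming moment = 2459 - 3661 = -1202 t·m
Step 2 — MCT1cm = 25209 * 108.9 / (100 * 89.0) = 308.4562 t·m/cm
Step 3 — trim = -1202 / 308.4562 ≈ -3.8968 cm (5 s.f.)

-3.8968 cm


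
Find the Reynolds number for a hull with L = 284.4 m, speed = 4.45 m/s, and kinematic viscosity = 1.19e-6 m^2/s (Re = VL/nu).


Formula: Re = V * L / nu
Step 1 — V * L = 4.45 * 284.4 = 1265.58 m^2/s
Step 2 — Re = 1265.58 / 1.19e-6 = 1.06e+09

1.06e+09


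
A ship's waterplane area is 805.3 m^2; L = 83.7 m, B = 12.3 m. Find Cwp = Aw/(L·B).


Formula: Cwp = Aw / (L * B)
Step 1 — L * B = 83.7 * 12.3 = 1029.51 m^2
Step 2 — Cwp = 805.3 / 1029.51 ≈ 0.78222 (5 s.f.)

0.78222


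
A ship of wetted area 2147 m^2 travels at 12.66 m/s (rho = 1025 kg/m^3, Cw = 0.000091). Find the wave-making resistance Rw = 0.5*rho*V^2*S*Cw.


Formula: Rw = 0.5 * rho * V^2 * S * Cw
Step 1 — V^2 = 12.66^2 = 160.2756
Step 2 — 0.5 * rho * V^2 = 0.5 * 1025 * 160.2756 = 82141.245
Step 3 — Rw = 82141.245 * 2147 * 0.000091 ≈ 16049 N (5 s.f.)

16049 N


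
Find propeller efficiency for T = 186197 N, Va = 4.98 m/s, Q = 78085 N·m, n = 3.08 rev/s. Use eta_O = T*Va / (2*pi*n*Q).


Formula: eta = T * Va / (2 * pi * n * Q)
Step 1 — numerator = T * Va = 186197 * 4.98 = 927261.06
Step 2 — 2 * pi * n = 2 * pi * 3.08 = 19.352211
Step 3 — denominator = 19.352211 * 78085 = 1511117.4
Step 4 — eta = 927261.06 / 1511117.4 ≈ 0.61363 (5 s.f.)

0.61363


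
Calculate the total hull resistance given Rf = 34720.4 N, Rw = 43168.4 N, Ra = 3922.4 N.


Formula: Rt = Rf + Rw + Ra
Substituting: Rt = 34720.4 + 43168.4 + 3922.4
Result: Rt = 81811.2 N

81811.2 N


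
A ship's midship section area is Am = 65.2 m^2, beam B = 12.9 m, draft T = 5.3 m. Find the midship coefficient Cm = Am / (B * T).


Formula: Cm = Am / (B * T)
Step 1 — B * T = 12.9 * 5.3 = 68.37 m^2
Step 2 — Cm = 65.2 / 68.37 ≈ 0.95363 (5 s.f.)

0.95363


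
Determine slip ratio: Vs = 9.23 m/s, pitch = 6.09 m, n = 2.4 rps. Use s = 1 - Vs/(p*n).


Formula: s = 1 - Vs / (p * n)
Step 1 — p * n = 6.09 * 2.4 = 14.616
Step 2 — Vs / (p*n) = 9.23 / 14.616 = 0.6315 (6 d.p.)
Step 3 — s = 1 - 0.6315 = 0.3685

0.3685


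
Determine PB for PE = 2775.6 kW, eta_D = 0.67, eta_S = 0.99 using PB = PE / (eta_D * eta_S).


Formula: PB = PE / (eta_D * eta_S)
Step 1 — combined efficiency = eta_D * eta_S = 0.67 * 0.99 = 0.6633
Step 2 — PB = 2775.6 / 0.6633 ≈ 4184.5 kW (5 s.f.)

4184.5 kW


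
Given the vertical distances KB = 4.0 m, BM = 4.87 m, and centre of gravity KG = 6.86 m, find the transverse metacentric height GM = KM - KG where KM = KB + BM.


Formula: GM = KB + BM - KG
Step 1 — KM = KB + BM = 4.0 + 4.87 = 8.87 m
Step 2 — GM = KM - KG = 8.87 - 6.86 = 2.01 m

2.01 m


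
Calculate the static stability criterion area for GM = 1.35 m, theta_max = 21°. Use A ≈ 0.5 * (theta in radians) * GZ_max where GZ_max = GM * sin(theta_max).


Formula: GZ_max = GM * sin(theta); Area = 0.5 * theta_rad * GZ_max
Step 1 — GZ_max = 1.35 * sin(21°) = 1.35 * 0.358368 = 0.483797 m
Step 2 — theta_rad = 21 * pi/180 = 0.366519 rad
Step 3 — Area = 0.5 * 0.366519 * 0.483797 ≈ 0.088660 m·rad (5 s.f.)

0.088660 m·rad


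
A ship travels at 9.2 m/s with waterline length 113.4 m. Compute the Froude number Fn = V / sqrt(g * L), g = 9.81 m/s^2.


Formula: Fn = V / sqrt(g * L)
Step 1 — g * L = 9.81 * 113.4 = 1112.454
Step 2 — sqrt(g * L) = sqrt(1112.454) = 33.353471
Step 3 — Fn = 9.2 / 33.353471 ≈ 0.27583 (5 s.f.)

0.27583


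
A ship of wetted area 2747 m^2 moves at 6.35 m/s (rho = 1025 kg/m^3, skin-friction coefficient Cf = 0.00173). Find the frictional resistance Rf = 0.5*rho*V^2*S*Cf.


Formula: Rf = 0.5 * rho * V^2 * S * Cf
Step 1 — V^2 = 6.35^2 = 40.3225
Step 2 — 0.5 * rho * V^2 = 0.5 * 1025 * 40.3225 = 20665.28125
Step 3 — Rf = 20665.28125 * 2747 * 0.00173 ≈ 98208 N (5 s.f.)

98208 N


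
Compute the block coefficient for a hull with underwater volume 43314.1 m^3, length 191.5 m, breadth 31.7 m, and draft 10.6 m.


Formula: Cb = V / (L * B * T)
Step 1 — L * B * T = 191.5 * 31.7 * 10.6 = 64347.83 m^3
Step 2 — Cb = 43314.1 / 64347.83 ≈ 0.67312 (5 s.f.)

0.67312


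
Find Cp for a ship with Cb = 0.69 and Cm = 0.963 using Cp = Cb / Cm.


Formula: Cp = Cb / Cm
Substituting: Cp = 0.69 / 0.963
Result: Cp ≈ 0.71651 (5 s.f.)

0.71651


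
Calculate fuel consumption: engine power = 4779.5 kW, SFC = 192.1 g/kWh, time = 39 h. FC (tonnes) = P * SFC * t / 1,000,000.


Formula: FC (tonnes) = P * SFC * t / 1,000,000
Step 1 — P * SFC * t = 4779.5 * 192.1 * 39 = 35807536.05 g
Step 2 — FC (tonnes) = 35807536.05 / 1,000,000 ≈ 35.808 tonnes (5 s.f.)

35.808 tonnes


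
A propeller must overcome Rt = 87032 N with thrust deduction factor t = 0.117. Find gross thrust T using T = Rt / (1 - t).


Formula: T = Rt / (1 - t)
Step 1 — (1 - t) = 1 - 0.117 = 0.883
Step 2 — T = 87032 / 0.883 ≈ 98564 N (5 s.f.)

98564 N


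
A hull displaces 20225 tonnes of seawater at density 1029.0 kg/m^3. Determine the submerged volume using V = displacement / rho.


Formula: V = mass / rho
Step 1 — convert tonnes to kg: 20225 t * 1000 = 20225000 kg
Step 2 — V = 20225000 / 1029.0 ≈ 19655 m^3 (5 s.f.)

19655 m^3


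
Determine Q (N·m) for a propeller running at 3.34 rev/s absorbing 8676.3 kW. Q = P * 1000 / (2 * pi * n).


Formula: Q = P_W / (2 * pi * n)
Step 1 — P_W = 8676.3 kW * 1000 = 8676300.0 W
Step 2 — 2 * pi * n = 2 * pi * 3.34 = 20.985839
Step 3 — Q = 8676300.0 / 20.985839 ≈ 413440 N·m (5 s.f.)

413440 N·m


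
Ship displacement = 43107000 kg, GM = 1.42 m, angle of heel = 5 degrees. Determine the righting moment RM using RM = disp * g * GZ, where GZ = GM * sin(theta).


Formula: GZ = GM * sin(theta); RM = disp * g * GZ
Step 1 — GZ = 1.42 * sin(5°) = 1.42 * 0.087156 = 0.123762 m
Step 2 — RM = 43107000 * 9.81 * 0.123762 ≈ 52336000 N·m (5 s.f.)

52336000 N·m


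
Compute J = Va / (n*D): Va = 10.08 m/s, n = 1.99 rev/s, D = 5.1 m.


Formula: J = Va / (n * D)
Step 1 — n * D = 1.99 * 5.1 = 10.149
Step 2 — J = 10.08 / 10.149 ≈ 0.99320 (5 s.f.)

0.99320


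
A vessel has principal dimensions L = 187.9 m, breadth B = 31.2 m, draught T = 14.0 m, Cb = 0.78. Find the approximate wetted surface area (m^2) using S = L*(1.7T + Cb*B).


Formula: S = 1.7*L*T + V/T with V = Cb*L*B*T, i.e. S = L * (1.7*T + Cb*B)
Step 1 — 1.7*T = 1.7 * 14.0 = 23.8 m
Step 2 — Cb*B = 0.78 * 31.2 = 24.336 m
Step 3 — 1.7*T + Cb*B = 23.8 + 24.336 = 48.136 m
Step 4 — S = 187.9 * 48.136 ≈ 9044.8 m^2 (5 s.f.)

9044.8 m^2


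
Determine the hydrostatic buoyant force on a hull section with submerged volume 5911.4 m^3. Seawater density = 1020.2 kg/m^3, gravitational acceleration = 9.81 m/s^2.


Formula: Fb = rho * g * V
Substituting: Fb = 1020.2 * 9.81 * 5911.4
Intermediate: 1020.2 * 9.81 = 10008.162
Result: Fb = 10008.162 * 5911.4 ≈ 59162000 N (5 s.f.)

59162000 N


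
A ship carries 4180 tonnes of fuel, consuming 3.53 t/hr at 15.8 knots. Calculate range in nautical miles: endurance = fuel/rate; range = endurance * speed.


Formula: endurance = fuel / rate; range = endurance * speed
Step 1 — endurance = 4180 / 3.53 = 1184.136 hours
Step 2 — range = 1184.136 * 15.8 ≈ 18709 nautical miles (5 s.f.)

18709 NM


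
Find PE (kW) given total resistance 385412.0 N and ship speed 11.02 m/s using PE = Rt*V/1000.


Formula: PE = Rt * V / 1000 (kW)
Step 1 — PE (W) = 385412.0 * 11.02 = 4247240.24 W
Step 2 — PE (kW) = 4247240.24 / 1000 ≈ 4247.2 kW (5 s.f.)

4247.2 kW


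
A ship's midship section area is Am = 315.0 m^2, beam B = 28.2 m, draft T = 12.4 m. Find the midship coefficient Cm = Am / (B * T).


Formula: Cm = Am / (B * T)
Step 1 — B * T = 28.2 * 12.4 = 349.68 m^2
Step 2 — Cm = 315.0 / 349.68 ≈ 0.90082 (5 s.f.)

0.90082


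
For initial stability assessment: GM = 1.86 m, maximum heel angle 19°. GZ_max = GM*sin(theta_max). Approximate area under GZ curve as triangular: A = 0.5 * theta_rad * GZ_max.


Formula: GZ_max = GM * sin(theta); Area = 0.5 * theta_rad * GZ_max
Step 1 — GZ_max = 1.86 * sin(19°) = 1.86 * 0.325568 = 0.605556 m
Step 2 — theta_rad = 19 * pi/180 = 0.331613 rad
Step 3 — Area = 0.5 * 0.331613 * 0.605556 ≈ 0.10041 m·rad (5 s.f.)

0.10041 m·rad


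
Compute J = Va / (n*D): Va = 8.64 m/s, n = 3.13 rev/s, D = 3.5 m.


Formula: J = Va / (n * D)
Step 1 — n * D = 3.13 * 3.5 = 10.955
Step 2 — J = 8.64 / 10.955 ≈ 0.78868 (5 s.f.)

0.78868


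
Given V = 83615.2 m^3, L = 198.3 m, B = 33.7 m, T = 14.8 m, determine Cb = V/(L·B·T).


Formula: Cb = V / (L * B * T)
Step 1 — L * B * T = 198.3 * 33.7 * 14.8 = 98904.108 m^3
Step 2 — Cb = 83615.2 / 98904.108 ≈ 0.84542 (5 s.f.)

0.84542


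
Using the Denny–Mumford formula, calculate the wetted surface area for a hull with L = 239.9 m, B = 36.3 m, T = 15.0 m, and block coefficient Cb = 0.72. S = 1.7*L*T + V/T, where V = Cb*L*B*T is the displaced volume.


Formula: S = 1.7*L*T + V/T with V = Cb*L*B*T, i.e. S = L * (1.7*T + Cb*B)
Step 1 — 1.7*T = 1.7 * 15.0 = 25.5 m
Step 2 — Cb*B = 0.72 * 36.3 = 26.136 m
Step 3 — 1.7*T + Cb*B = 25.5 + 26.136 = 51.636 m
Step 4 — S = 239.9 * 51.636 ≈ 12387 m^2 (5 s.f.)

12387 m^2


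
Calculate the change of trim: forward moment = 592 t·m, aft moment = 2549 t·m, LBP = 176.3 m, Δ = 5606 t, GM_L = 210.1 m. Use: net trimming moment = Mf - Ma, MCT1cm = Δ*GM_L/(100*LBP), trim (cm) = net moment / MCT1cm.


Formula: net trimming moment = Mf - Ma; MCT1cm = Δ*GM_L/(100*LBP); trim = net moment / MCT1cm
Step 1 — net trimming moment = 592 - 2549 = -1957 t·m
Step 2 — MCT1cm = 5606 * 210.1 / (100 * 176.3) = 66.8077 t·m/cm
Step 3 — trim = -1957 / 66.8077 ≈ -29.293 cm (5 s.f.)

-29.293 cm


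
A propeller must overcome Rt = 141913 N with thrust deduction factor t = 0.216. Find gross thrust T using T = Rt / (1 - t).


Formula: T = Rt / (1 - t)
Step 1 — (1 - t) = 1 - 0.216 = 0.784
Step 2 — T = 141913 / 0.784 ≈ 181010 N (5 s.f.)

181010 N


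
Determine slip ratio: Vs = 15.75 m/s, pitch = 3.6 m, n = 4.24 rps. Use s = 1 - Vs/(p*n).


Formula: s = 1 - Vs / (p * n)
Step 1 — p * n = 3.6 * 4.24 = 15.264
Step 2 — Vs / (p*n) = 15.75 / 15.264 = 1.03184 (6 d.p.)
Step 3 — s = 1 - 1.03184 = -0.03184

-0.03184


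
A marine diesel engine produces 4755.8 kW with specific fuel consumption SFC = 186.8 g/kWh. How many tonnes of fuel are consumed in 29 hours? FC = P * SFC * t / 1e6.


Formula: FC (tonnes) = P * SFC * t / 1,000,000
Step 1 — P * SFC * t = 4755.8 * 186.8 * 29 = 25763119.76 g
Step 2 — FC (tonnes) = 25763119.76 / 1,000,000 ≈ 25.763 tonnes (5 s.f.)

25.763 tonnes


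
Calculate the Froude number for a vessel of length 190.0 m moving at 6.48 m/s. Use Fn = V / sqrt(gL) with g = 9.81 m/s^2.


Formula: Fn = V / sqrt(g * L)
Step 1 — g * L = 9.81 * 190.0 = 1863.9
Step 2 — sqrt(g * L) = sqrt(1863.9) = 43.172908
Step 3 — Fn = 6.48 / 43.172908 ≈ 0.15009 (5 s.f.)

0.15009


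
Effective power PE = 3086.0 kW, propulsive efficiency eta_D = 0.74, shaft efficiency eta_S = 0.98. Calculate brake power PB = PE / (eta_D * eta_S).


Formula: PB = PE / (eta_D * eta_S)
Step 1 — combined efficiency = eta_D * eta_S = 0.74 * 0.98 = 0.7252
Step 2 — PB = 3086.0 / 0.7252 ≈ 4255.4 kW (5 s.f.)

4255.4 kW


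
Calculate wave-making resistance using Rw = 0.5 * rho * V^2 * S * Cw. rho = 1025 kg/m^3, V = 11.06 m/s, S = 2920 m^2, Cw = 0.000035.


Formula: Rw = 0.5 * rho * V^2 * S * Cw
Step 1 — V^2 = 11.06^2 = 122.3236
Step 2 — 0.5 * rho * V^2 = 0.5 * 1025 * 122.3236 = 62690.845
Step 3 — Rw = 62690.845 * 2920 * 0.000035 ≈ 6407.0 N (5 s.f.)

6407.0 N


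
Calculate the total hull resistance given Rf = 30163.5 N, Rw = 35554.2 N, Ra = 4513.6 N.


Formula: Rt = Rf + Rw + Ra
Substituting: Rt = 30163.5 + 35554.2 + 4513.6
Result: Rt = 70231.3 N

70231.3 N


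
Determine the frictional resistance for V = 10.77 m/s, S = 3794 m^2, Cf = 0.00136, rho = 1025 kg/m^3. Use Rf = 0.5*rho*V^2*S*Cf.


Formula: Rf = 0.5 * rho * V^2 * S * Cf
Step 1 — V^2 = 10.77^2 = 115.9929
Step 2 — 0.5 * rho * V^2 = 0.5 * 1025 * 115.9929 = 59446.36125
Step 3 — Rf = 59446.36125 * 3794 * 0.00136 ≈ 306730 N (5 s.f.)

306730 N


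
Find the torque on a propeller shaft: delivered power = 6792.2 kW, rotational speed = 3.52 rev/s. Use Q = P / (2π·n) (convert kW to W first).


Formula: Q = P_W / (2 * pi * n)
Step 1 — P_W = 6792.2 kW * 1000 = 6792200.0 W
Step 2 — 2 * pi * n = 2 * pi * 3.52 = 22.116812
Step 3 — Q = 6792200.0 / 22.116812 ≈ 307110 N·m (5 s.f.)

307110 N·m


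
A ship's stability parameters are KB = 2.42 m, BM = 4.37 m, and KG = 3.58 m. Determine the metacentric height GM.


Formula: GM = KB + BM - KG
Step 1 — KM = KB + BM = 2.42 + 4.37 = 6.79 m
Step 2 — GM = KM - KG = 6.79 - 3.58 = 3.21 m

3.21 m


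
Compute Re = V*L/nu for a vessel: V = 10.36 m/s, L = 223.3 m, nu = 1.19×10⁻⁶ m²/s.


Formula: Re = V * L / nu
Step 1 — V * L = 10.36 * 223.3 = 2313.388 m^2/s
Step 2 — Re = 2313.388 / 1.19e-6 = 1.94e+09

1.94e+09


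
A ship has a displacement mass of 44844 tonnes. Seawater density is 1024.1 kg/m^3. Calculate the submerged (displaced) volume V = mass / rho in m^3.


Formula: V = mass / rho
Step 1 — convert tonnes to kg: 44844 t * 1000 = 44844000 kg
Step 2 — V = 44844000 / 1024.1 ≈ 43789 m^3 (5 s.f.)

43789 m^3


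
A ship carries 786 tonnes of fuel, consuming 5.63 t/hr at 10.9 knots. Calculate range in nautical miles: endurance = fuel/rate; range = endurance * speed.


Formula: endurance = fuel / rate; range = endurance * speed
Step 1 — endurance = 786 / 5.63 = 139.6092 hours
Step 2 — range = 139.6092 * 10.9 ≈ 1521.7 nautical miles (5 s.f.)

1521.7 NM


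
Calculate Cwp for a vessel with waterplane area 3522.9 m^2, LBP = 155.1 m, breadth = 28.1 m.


Formula: Cwp = Aw / (L * B)
Step 1 — L * B = 155.1 * 28.1 = 4358.31 m^2
Step 2 — Cwp = 3522.9 / 4358.31 ≈ 0.80832 (5 s.f.)

0.80832


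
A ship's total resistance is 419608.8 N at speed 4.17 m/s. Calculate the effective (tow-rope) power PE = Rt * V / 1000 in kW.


Formula: PE = Rt * V / 1000 (kW)
Step 1 — PE (W) = 419608.8 * 4.17 = 1749768.696 W
Step 2 — PE (kW) = 1749768.696 / 1000 ≈ 1749.8 kW (5 s.f.)

1749.8 kW


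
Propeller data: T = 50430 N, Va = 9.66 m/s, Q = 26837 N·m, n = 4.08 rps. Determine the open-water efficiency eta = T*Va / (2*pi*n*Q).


Formula: eta = T * Va / (2 * pi * n * Q)
Step 1 — numerator = T * Va = 50430 * 9.66 = 487153.8
Step 2 — 2 * pi * n = 2 * pi * 4.08 = 25.635396
Step 3 — denominator = 25.635396 * 26837 = 687977.12
Step 4 — eta = 487153.8 / 687977.12 ≈ 0.70810 (5 s.f.)

0.70810


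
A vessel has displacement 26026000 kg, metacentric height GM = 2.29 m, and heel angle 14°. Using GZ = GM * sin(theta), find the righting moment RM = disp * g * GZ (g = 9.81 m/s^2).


Formula: GZ = GM * sin(theta); RM = disp * g * GZ
Step 1 — GZ = 2.29 * sin(14°) = 2.29 * 0.241922 = 0.554001 m
Step 2 — RM = 26026000 * 9.81 * 0.554001 ≈ 141440000 N·m (5 s.f.)

141440000 N·m


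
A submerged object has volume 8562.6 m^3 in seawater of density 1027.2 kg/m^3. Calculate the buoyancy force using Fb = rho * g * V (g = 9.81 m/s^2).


Formula: Fb = rho * g * V
Substituting: Fb = 1027.2 * 9.81 * 8562.6
Intermediate: 1027.2 * 9.81 = 10076.832
Result: Fb = 10076.832 * 8562.6 ≈ 86284000 N (5 s.f.)

86284000 N


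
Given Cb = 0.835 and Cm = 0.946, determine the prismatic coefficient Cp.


Formula: Cp = Cb / Cm
Substituting: Cp = 0.835 / 0.946
Result: Cp ≈ 0.88266 (5 s.f.)

0.88266


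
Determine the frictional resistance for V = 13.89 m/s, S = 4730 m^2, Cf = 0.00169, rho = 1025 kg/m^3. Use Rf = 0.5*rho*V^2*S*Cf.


Formula: Rf = 0.5 * rho * V^2 * S * Cf
Step 1 — V^2 = 13.89^2 = 192.9321
Step 2 — 0.5 * rho * V^2 = 0.5 * 1025 * 192.9321 = 98877.70125
Step 3 — Rf = 98877.70125 * 4730 * 0.00169 ≈ 790400 N (5 s.f.)

790400 N


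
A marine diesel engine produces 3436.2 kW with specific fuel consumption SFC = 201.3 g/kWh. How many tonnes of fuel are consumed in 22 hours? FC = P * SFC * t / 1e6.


Formula: FC (tonnes) = P * SFC * t / 1,000,000
Step 1 — P * SFC * t = 3436.2 * 201.3 * 22 = 15217555.32 g
Step 2 — FC (tonnes) = 15217555.32 / 1,000,000 ≈ 15.218 tonnes (5 s.f.)

15.218 tonnes


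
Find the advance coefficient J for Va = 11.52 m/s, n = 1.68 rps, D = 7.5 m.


Formula: J = Va / (n * D)
Step 1 — n * D = 1.68 * 7.5 = 12.6
Step 2 — J = 11.52 / 12.6 ≈ 0.91429 (5 s.f.)

0.91429


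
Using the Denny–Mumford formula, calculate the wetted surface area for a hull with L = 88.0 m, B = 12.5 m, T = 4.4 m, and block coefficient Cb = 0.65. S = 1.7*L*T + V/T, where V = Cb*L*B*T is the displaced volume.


Formula: S = 1.7*L*T + V/T with V = Cb*L*B*T, i.e. S = L * (1.7*T + Cb*B)
Step 1 — 1.7*T = 1.7 * 4.4 = 7.48 m
Step 2 — Cb*B = 0.65 * 12.5 = 8.125 m
Step 3 — 1.7*T + Cb*B = 7.48 + 8.125 = 15.605 m
Step 4 — S = 88.0 * 15.605 ≈ 1373.2 m^2 (5 s.f.)

1373.2 m^2


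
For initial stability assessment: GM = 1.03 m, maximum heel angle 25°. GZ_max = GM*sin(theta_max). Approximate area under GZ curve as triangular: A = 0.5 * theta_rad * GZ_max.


Formula: GZ_max = GM * sin(theta); Area = 0.5 * theta_rad * GZ_max
Step 1 — GZ_max = 1.03 * sin(25°) = 1.03 * 0.422618 = 0.435297 m
Step 2 — theta_rad = 25 * pi/180 = 0.436332 rad
Step 3 — Area = 0.5 * 0.436332 * 0.435297 ≈ 0.094967 m·rad (5 s.f.)

0.094967 m·rad


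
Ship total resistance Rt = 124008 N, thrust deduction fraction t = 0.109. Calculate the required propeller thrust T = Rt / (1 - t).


Formula: T = Rt / (1 - t)
Step 1 — (1 - t) = 1 - 0.109 = 0.891
Step 2 — T = 124008 / 0.891 ≈ 139180 N (5 s.f.)

139180 N


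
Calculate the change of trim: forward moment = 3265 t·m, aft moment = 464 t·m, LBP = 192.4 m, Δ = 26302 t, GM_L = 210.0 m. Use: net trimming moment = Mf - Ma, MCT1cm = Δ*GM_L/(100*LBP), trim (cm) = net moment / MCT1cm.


Formula: net trimming moment = Mf - Ma; MCT1cm = Δ*GM_L/(100*LBP); trim = net moment / MCT1cm
Step 1 — net trimming moment = 3265 - 464 = 2801 t·m
Step 2 — MCT1cm = 26302 * 210.0 / (100 * 192.4) = 287.08 t·m/cm
Step 3 — trim = 2801 / 287.08 ≈ 9.7569 cm (5 s.f.)

9.7569 cm


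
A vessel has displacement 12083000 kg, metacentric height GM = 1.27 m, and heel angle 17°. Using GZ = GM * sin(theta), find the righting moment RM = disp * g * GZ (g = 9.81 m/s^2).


Formula: GZ = GM * sin(theta); RM = disp * g * GZ
Step 1 — GZ = 1.27 * sin(17°) = 1.27 * 0.292372 = 0.371312 m
Step 2 — RM = 12083000 * 9.81 * 0.371312 ≈ 44013000 N·m (5 s.f.)

44013000 N·m


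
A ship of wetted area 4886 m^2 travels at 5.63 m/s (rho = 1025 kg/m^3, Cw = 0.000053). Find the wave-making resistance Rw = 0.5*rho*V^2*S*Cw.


Formula: Rw = 0.5 * rho * V^2 * S * Cw
Step 1 — V^2 = 5.63^2 = 31.6969
Step 2 — 0.5 * rho * V^2 = 0.5 * 1025 * 31.6969 = 16244.66125
Step 3 — Rw = 16244.66125 * 4886 * 0.000053 ≈ 4206.7 N (5 s.f.)

4206.7 N


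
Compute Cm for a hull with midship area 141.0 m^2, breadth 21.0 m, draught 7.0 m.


Formula: Cm = Am / (B * T)
Step 1 — B * T = 21.0 * 7.0 = 147.0 m^2
Step 2 — Cm = 141.0 / 147.0 ≈ 0.95918 (5 s.f.)

0.95918


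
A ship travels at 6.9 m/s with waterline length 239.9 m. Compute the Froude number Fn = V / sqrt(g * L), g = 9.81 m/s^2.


Formula: Fn = V / sqrt(g * L)
Step 1 — g * L = 9.81 * 239.9 = 2353.419
Step 2 — sqrt(g * L) = sqrt(2353.419) = 48.51205
Step 3 — Fn = 6.9 / 48.51205 ≈ 0.14223 (5 s.f.)

0.14223


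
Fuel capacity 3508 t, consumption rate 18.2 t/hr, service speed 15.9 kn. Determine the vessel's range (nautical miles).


Formula: endurance = fuel / rate; range = endurance * speed
Step 1 — endurance = 3508 / 18.2 = 192.7473 hours
Step 2 — range = 192.7473 * 15.9 ≈ 3064.7 nautical miles (5 s.f.)

3064.7 NM


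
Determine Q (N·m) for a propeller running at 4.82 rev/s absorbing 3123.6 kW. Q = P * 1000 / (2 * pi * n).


Formula: Q = P_W / (2 * pi * n)
Step 1 — P_W = 3123.6 kW * 1000 = 3123600.0 W
Step 2 — 2 * pi * n = 2 * pi * 4.82 = 30.284953
Step 3 — Q = 3123600.0 / 30.284953 ≈ 103140 N·m (5 s.f.)

103140 N·m


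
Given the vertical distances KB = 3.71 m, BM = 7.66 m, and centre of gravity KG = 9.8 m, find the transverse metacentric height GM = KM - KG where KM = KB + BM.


Formula: GM = KB + BM - KG
Step 1 — KM = KB + BM = 3.71 + 7.66 = 11.37 m
Step 2 — GM = KM - KG = 11.37 - 9.8 = 1.57 m

1.57 m


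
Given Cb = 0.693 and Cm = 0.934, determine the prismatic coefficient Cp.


Formula: Cp = Cb / Cm
Substituting: Cp = 0.693 / 0.934
Result: Cp ≈ 0.74197 (5 s.f.)

0.74197


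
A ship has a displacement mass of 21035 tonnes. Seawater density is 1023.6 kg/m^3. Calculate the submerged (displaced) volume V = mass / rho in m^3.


Formula: V = mass / rho
Step 1 — convert tonnes to kg: 21035 t * 1000 = 21035000 kg
Step 2 — V = 21035000 / 1023.6 ≈ 20550 m^3 (5 s.f.)

20550 m^3


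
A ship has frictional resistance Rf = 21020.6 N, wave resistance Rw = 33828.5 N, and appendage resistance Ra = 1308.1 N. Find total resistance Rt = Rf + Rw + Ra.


Formula: Rt = Rf + Rw + Ra
Substituting: Rt = 21020.6 + 33828.5 + 1308.1
Result: Rt = 56157.2 N

56157.2 N


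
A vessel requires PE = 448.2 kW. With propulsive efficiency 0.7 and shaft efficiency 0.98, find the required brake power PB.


Formula: PB = PE / (eta_D * eta_S)
Step 1 — combined efficiency = eta_D * eta_S = 0.7 * 0.98 = 0.686
Step 2 — PB = 448.2 / 0.686 ≈ 653.35 kW (5 s.f.)

653.35 kW


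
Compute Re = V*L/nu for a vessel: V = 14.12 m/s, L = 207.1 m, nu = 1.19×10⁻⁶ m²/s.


Formula: Re = V * L / nu
Step 1 — V * L = 14.12 * 207.1 = 2924.252 m^2/s
Step 2 — Re = 2924.252 / 1.19e-6 = 2.46e+09

2.46e+09


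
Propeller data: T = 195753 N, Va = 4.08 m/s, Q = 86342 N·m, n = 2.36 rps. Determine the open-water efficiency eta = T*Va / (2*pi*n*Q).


Formula: eta = T * Va / (2 * pi * n * Q)
Step 1 — numerator = T * Va = 195753 * 4.08 = 798672.24
Step 2 — 2 * pi * n = 2 * pi * 2.36 = 14.828317
Step 3 — denominator = 14.828317 * 86342 = 1280306.55
Step 4 — eta = 798672.24 / 1280306.55 ≈ 0.62381 (5 s.f.)

0.62381


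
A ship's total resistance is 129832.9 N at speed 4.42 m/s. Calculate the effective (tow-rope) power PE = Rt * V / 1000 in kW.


Formula: PE = Rt * V / 1000 (kW)
Step 1 — PE (W) = 129832.9 * 4.42 = 573861.418 W
Step 2 — PE (kW) = 573861.418 / 1000 ≈ 573.86 kW (5 s.f.)

573.86 kW


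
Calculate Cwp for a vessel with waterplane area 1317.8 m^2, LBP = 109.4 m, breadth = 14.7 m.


Formula: Cwp = Aw / (L * B)
Step 1 — L * B = 109.4 * 14.7 = 1608.18 m^2
Step 2 — Cwp = 1317.8 / 1608.18 ≈ 0.81944 (5 s.f.)

0.81944


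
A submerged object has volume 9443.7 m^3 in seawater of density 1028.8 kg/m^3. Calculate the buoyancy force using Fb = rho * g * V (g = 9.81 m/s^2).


Formula: Fb = rho * g * V
Substituting: Fb = 1028.8 * 9.81 * 9443.7
Intermediate: 1028.8 * 9.81 = 10092.528
Result: Fb = 10092.528 * 9443.7 ≈ 95311000 N (5 s.f.)

95311000 N


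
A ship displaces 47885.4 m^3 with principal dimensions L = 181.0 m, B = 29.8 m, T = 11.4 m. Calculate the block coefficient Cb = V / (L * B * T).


Formula: Cb = V / (L * B * T)
Step 1 — L * B * T = 181.0 * 29.8 * 11.4 = 61489.32 m^3
Step 2 — Cb = 47885.4 / 61489.32 ≈ 0.77876 (5 s.f.)

0.77876


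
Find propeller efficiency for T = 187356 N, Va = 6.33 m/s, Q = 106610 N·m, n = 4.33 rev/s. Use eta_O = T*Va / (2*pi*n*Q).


Formula: eta = T * Va / (2 * pi * n * Q)
Step 1 — numerator = T * Va = 187356 * 6.33 = 1185963.48
Step 2 — 2 * pi * n = 2 * pi * 4.33 = 27.206192
Step 3 — denominator = 27.206192 * 106610 = 2900452.13
Step 4 — eta = 1185963.48 / 2900452.13 ≈ 0.40889 (5 s.f.)

0.40889


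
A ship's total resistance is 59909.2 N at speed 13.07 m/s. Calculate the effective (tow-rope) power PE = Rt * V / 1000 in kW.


Formula: PE = Rt * V / 1000 (kW)
Step 1 — PE (W) = 59909.2 * 13.07 = 783013.244 W
Step 2 — PE (kW) = 783013.244 / 1000 ≈ 783.01 kW (5 s.f.)

783.01 kW
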